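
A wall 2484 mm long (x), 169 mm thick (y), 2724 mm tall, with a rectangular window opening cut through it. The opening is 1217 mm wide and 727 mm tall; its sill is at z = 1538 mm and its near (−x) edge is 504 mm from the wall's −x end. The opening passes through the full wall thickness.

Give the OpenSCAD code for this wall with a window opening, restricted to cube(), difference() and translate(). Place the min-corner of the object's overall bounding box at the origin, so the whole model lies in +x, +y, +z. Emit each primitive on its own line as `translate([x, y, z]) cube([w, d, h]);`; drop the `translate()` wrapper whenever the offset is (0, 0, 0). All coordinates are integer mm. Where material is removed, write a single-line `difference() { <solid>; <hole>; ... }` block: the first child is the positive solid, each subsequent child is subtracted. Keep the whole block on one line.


difference() { cube([2484, 169, 2724]); translate([504, 0, 1538]) cube([1217, 169, 727]); }


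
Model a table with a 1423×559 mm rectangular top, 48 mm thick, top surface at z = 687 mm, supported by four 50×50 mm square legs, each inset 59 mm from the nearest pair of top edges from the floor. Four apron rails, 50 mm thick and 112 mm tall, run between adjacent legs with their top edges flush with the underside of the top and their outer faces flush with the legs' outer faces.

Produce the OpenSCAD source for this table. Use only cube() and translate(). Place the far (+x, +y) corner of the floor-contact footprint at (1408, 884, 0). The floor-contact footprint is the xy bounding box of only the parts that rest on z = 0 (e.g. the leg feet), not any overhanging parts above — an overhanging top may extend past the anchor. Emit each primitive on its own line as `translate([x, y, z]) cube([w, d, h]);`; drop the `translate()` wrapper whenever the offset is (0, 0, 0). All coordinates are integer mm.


// leg_h = 687 - 48 = 639
// apron z = 639 - 112 = 527
translate([44, 384, 639]) cube([1423, 559, 48]);
translate([103, 443, 0]) cube([50, 50, 639]);
translate([1358, 443, 0]) cube([50, 50, 639]);
translate([103, 834, 0]) cube([50, 50, 639]);
translate([1358, 834, 0]) cube([50, 50, 639]);
translate([153, 443, 527]) cube([1205, 50, 112]);
translate([153, 834, 527]) cube([1205, 50, 112]);
translate([103, 493, 527]) cube([50, 341, 112]);
translate([1358, 493, 527]) cube([50, 341, 112]);


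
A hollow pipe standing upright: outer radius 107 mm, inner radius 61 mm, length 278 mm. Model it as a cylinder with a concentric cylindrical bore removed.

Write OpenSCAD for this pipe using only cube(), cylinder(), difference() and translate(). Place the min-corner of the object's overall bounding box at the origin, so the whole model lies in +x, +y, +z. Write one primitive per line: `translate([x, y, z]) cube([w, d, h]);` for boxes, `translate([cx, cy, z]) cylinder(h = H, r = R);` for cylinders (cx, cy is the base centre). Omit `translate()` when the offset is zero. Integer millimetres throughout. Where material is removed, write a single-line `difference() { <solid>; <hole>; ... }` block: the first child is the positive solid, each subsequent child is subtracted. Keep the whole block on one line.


difference() { translate([107, 107, 0]) cylinder(h = 278, r = 107); translate([107, 107, 0]) cylinder(h = 278, r = 61); }


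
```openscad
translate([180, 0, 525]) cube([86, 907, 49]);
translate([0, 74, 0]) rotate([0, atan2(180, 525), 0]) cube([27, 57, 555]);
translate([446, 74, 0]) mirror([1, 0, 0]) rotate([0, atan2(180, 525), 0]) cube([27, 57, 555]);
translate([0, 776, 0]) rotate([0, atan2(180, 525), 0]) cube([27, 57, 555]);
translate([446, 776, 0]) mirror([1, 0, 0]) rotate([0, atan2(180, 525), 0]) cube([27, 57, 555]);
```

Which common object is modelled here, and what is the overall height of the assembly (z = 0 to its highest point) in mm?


A sawhorse. The overall height is 574 mm.

A beam across two mirrored pairs of raked legs — a sawhorse. The beam's underside is at z = 525 (matching the legs' vertical rise in atan2(180, 525)) and the beam is 49 mm tall, so its top is at 525 + 49 = 574 mm. The raked legs top out at the beam's underside, so that is the highest point.


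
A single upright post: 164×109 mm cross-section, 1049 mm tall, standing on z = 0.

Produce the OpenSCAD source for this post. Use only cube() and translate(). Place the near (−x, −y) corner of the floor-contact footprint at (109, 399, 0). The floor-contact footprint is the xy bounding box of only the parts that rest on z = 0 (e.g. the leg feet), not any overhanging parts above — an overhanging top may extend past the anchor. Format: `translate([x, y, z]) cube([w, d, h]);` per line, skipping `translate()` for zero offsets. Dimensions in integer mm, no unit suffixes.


translate([109, 399, 0]) cube([164, 109, 1049]);


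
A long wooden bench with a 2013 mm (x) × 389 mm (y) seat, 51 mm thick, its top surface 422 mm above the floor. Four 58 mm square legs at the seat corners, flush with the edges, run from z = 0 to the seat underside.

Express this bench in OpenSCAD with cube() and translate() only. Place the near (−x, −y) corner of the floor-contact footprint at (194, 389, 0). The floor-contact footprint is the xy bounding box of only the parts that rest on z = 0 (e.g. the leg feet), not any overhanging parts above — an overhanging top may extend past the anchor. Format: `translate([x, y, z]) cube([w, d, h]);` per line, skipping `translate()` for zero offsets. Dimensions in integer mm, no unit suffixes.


// leg_h = 422 − 51 = 371
translate([194, 389, 371]) cube([2013, 389, 51]);
translate([194, 389, 0]) cube([58, 58, 371]);
translate([194, 720, 0]) cube([58, 58, 371]);
translate([2149, 389, 0]) cube([58, 58, 371]);
translate([2149, 720, 0]) cube([58, 58, 371]);


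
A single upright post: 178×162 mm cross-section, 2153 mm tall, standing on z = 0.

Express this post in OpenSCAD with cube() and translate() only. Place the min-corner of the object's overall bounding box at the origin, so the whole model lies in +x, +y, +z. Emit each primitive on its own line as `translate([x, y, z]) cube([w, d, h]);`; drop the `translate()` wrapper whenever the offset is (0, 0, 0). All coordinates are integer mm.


cube([178, 162, 2153]);


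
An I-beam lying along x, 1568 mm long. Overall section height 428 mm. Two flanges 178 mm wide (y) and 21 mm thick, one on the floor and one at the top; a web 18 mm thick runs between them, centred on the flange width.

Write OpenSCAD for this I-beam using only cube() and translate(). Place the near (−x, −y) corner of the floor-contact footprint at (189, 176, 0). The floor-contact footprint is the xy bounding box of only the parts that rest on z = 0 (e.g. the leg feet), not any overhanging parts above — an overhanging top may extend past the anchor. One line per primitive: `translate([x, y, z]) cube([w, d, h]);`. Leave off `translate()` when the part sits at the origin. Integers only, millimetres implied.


translate([189, 176, 0]) cube([1568, 178, 21]);
translate([189, 256, 21]) cube([1568, 18, 386]);
translate([189, 176, 407]) cube([1568, 178, 21]);


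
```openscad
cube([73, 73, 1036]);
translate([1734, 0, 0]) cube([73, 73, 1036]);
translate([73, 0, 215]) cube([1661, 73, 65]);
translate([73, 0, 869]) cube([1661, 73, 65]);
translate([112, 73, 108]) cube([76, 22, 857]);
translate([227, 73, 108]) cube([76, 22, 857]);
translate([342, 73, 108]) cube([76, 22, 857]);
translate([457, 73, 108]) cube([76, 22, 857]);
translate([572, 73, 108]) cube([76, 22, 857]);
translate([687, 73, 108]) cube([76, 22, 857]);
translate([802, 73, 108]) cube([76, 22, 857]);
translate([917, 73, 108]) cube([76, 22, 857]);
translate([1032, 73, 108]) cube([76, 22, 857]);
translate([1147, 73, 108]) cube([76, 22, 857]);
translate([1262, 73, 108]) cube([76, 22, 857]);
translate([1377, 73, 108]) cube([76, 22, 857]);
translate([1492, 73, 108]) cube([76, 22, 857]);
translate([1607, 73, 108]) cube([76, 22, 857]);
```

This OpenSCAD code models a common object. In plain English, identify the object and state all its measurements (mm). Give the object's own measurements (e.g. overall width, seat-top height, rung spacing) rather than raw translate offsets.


A fence section. Two 73×73 mm posts, 1036 mm tall, stand on the floor with a clear span of 1661 mm between their inner faces. Two horizontal rails of 73×65 mm section span the gap between the posts with their undersides at z = 215 mm and z = 869 mm, flush with the posts' −y face. 14 pickets, each 76 mm wide, 22 mm thick and 857 mm tall, are fixed to the +y face of the rails with their bottoms at z = 108 mm, spaced across the span with a 39 mm gap after the −x post and between neighbouring pickets, with 51 mm left before the +x post.


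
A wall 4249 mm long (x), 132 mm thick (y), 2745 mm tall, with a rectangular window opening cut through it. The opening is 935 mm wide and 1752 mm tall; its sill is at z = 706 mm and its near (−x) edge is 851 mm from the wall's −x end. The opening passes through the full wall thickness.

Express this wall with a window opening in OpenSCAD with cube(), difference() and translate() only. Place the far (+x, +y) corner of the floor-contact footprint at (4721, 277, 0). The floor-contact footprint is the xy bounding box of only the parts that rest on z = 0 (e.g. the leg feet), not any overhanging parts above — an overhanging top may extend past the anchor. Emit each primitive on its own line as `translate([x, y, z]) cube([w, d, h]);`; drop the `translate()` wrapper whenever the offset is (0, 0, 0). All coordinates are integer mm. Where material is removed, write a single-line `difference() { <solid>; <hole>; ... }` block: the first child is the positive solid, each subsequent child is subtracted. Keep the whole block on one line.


difference() { translate([472, 145, 0]) cube([4249, 132, 2745]); translate([1323, 145, 706]) cube([935, 132, 1752]); }


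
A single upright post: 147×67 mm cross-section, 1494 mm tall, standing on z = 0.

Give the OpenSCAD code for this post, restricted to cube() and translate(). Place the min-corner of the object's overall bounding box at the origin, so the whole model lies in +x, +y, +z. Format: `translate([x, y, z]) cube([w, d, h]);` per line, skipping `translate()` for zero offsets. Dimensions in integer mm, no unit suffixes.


cube([147, 67, 1494]);


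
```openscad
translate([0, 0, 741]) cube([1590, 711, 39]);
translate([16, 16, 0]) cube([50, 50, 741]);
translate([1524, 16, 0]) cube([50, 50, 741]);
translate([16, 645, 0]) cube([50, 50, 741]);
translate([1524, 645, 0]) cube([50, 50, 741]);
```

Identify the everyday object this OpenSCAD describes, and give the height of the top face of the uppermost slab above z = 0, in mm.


A table. The table height is 780 mm.

A 1590×711×39 slab sits at z = 741 on four 50 mm square posts — a table. The top surface is at 741 + 39 = 780 mm.


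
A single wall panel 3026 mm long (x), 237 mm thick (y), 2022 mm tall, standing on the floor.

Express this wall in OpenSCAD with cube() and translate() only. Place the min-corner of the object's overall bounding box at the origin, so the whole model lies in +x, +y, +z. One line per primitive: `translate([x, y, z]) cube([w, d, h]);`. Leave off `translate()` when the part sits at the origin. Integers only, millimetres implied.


cube([3026, 237, 2022]);


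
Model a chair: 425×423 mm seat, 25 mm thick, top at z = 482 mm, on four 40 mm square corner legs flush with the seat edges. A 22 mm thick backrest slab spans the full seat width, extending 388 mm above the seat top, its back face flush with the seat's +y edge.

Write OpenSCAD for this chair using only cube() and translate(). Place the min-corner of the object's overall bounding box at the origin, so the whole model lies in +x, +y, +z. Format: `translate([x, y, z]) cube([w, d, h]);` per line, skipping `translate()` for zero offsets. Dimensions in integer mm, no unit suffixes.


// leg_h = 482 - 25 = 457
translate([0, 0, 457]) cube([425, 423, 25]);
cube([40, 40, 457]);
translate([385, 0, 0]) cube([40, 40, 457]);
translate([0, 383, 0]) cube([40, 40, 457]);
translate([385, 383, 0]) cube([40, 40, 457]);
translate([0, 401, 482]) cube([425, 22, 388]);


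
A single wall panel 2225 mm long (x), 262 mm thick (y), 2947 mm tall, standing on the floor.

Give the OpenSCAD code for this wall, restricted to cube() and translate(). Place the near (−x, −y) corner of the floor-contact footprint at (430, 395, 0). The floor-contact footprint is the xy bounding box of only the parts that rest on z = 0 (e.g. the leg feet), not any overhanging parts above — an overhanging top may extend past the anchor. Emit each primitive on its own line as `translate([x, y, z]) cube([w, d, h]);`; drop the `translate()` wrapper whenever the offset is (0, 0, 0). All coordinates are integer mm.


translate([430, 395, 0]) cube([2225, 262, 2947]);


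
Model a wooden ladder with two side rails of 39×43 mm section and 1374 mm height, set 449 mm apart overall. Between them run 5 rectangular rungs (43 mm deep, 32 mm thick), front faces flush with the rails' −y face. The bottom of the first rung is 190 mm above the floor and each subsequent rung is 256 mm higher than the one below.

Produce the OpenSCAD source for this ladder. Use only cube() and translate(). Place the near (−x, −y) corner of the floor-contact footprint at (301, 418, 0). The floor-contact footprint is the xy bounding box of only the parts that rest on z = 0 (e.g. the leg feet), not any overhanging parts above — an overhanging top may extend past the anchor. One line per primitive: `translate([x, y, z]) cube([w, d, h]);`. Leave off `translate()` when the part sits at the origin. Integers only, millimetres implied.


translate([301, 418, 0]) cube([39, 43, 1374]);
translate([711, 418, 0]) cube([39, 43, 1374]);
translate([340, 418, 190]) cube([371, 43, 32]);
translate([340, 418, 446]) cube([371, 43, 32]);
translate([340, 418, 702]) cube([371, 43, 32]);
translate([340, 418, 958]) cube([371, 43, 32]);
translate([340, 418, 1214]) cube([371, 43, 32]);


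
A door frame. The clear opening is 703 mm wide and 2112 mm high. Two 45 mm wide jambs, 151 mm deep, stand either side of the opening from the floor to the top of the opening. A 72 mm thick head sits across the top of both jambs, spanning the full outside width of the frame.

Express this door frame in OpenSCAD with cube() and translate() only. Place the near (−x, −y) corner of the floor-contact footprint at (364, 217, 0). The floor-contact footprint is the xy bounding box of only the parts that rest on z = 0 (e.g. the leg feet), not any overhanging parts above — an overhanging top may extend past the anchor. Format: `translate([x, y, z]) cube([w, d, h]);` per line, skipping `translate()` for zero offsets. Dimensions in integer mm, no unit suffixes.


translate([364, 217, 0]) cube([45, 151, 2112]);
translate([1112, 217, 0]) cube([45, 151, 2112]);
translate([364, 217, 2112]) cube([793, 151, 72]);


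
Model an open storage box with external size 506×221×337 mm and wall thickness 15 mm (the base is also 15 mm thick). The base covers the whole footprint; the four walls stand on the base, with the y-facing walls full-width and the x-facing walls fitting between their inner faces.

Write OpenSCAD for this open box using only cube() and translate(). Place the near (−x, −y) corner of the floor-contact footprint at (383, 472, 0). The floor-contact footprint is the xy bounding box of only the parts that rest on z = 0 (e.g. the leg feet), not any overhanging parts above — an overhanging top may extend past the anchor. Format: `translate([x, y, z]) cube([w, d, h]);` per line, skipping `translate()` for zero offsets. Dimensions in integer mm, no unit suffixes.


translate([383, 472, 0]) cube([506, 221, 15]);
translate([383, 472, 15]) cube([506, 15, 322]);
translate([383, 678, 15]) cube([506, 15, 322]);
translate([383, 487, 15]) cube([15, 191, 322]);
translate([874, 487, 15]) cube([15, 191, 322]);


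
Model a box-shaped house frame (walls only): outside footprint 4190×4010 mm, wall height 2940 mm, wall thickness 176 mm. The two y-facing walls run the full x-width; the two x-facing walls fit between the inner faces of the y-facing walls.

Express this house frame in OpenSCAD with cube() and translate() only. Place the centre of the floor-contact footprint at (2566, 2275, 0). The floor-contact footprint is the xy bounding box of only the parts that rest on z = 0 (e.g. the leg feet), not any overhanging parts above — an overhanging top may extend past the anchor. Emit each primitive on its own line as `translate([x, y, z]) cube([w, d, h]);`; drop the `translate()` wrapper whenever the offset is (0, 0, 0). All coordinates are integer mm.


translate([471, 270, 0]) cube([4190, 176, 2940]);
translate([471, 4104, 0]) cube([4190, 176, 2940]);
translate([471, 446, 0]) cube([176, 3658, 2940]);
translate([4485, 446, 0]) cube([176, 3658, 2940]);


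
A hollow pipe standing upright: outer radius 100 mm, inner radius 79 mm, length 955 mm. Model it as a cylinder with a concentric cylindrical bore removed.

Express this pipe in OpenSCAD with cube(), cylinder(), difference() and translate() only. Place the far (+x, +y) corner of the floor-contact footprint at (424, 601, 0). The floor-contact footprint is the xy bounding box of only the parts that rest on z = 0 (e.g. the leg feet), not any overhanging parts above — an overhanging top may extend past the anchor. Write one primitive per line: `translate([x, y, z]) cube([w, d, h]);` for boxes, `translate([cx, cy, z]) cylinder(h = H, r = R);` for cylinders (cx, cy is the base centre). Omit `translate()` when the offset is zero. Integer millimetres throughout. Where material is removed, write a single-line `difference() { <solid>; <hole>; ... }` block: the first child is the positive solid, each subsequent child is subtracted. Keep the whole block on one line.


difference() { translate([324, 501, 0]) cylinder(h = 955, r = 100); translate([324, 501, 0]) cylinder(h = 955, r = 79); }


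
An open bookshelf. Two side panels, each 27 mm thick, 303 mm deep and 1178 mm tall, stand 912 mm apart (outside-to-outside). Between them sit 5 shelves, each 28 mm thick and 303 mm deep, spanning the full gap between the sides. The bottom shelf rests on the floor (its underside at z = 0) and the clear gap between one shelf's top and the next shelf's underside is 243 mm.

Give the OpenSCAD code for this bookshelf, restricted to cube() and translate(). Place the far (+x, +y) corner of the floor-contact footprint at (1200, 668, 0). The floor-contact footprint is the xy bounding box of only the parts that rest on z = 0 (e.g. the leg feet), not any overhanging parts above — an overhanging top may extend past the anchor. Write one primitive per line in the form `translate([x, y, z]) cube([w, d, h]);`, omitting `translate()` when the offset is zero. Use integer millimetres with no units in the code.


translate([288, 365, 0]) cube([27, 303, 1178]);
translate([1173, 365, 0]) cube([27, 303, 1178]);
translate([315, 365, 0]) cube([858, 303, 28]);
translate([315, 365, 271]) cube([858, 303, 28]);
translate([315, 365, 542]) cube([858, 303, 28]);
translate([315, 365, 813]) cube([858, 303, 28]);
translate([315, 365, 1084]) cube([858, 303, 28]);


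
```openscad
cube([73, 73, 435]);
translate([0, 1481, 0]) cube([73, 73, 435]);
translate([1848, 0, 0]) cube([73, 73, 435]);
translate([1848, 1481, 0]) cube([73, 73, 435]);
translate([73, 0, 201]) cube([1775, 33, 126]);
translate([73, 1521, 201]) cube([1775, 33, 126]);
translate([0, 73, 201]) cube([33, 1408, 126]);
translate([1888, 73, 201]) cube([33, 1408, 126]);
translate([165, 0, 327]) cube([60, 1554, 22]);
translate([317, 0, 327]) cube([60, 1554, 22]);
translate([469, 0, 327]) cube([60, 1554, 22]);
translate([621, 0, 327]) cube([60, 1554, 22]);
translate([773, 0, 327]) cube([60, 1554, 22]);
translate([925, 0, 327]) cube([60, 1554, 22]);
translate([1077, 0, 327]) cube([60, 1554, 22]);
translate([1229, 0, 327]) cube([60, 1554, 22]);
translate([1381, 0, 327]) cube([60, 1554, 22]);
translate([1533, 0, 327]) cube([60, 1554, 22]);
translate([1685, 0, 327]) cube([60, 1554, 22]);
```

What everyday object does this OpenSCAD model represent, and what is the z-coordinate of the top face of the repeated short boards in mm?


A bed frame. The slat-top height is 349 mm.

Four posts, four rails, and a row of slats — a bed frame. Slats sit on the rails at z = 201 + 126 = 327; with slat thickness 22, the top is 349 mm.


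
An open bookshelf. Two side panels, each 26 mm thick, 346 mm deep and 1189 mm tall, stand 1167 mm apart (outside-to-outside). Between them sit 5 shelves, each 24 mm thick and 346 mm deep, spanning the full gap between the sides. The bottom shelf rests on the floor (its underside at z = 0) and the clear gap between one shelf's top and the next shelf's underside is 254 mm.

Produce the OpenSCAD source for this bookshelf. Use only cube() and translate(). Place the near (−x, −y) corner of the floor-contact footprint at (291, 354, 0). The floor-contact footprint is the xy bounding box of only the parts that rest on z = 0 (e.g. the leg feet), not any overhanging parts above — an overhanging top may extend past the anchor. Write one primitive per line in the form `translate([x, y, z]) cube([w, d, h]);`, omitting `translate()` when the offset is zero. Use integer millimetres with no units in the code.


translate([291, 354, 0]) cube([26, 346, 1189]);
translate([1432, 354, 0]) cube([26, 346, 1189]);
translate([317, 354, 0]) cube([1115, 346, 24]);
translate([317, 354, 278]) cube([1115, 346, 24]);
translate([317, 354, 556]) cube([1115, 346, 24]);
translate([317, 354, 834]) cube([1115, 346, 24]);
translate([317, 354, 1112]) cube([1115, 346, 24]);


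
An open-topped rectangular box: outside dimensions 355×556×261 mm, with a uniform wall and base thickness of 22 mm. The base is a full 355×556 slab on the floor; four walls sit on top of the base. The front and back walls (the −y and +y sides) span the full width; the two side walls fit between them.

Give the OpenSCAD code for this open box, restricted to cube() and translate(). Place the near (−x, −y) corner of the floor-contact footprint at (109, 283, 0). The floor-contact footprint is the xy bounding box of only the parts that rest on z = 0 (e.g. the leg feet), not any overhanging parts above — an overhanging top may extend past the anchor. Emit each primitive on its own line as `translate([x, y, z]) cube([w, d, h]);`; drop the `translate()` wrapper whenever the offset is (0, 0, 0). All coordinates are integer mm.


translate([109, 283, 0]) cube([355, 556, 22]);
translate([109, 283, 22]) cube([355, 22, 239]);
translate([109, 817, 22]) cube([355, 22, 239]);
translate([109, 305, 22]) cube([22, 512, 239]);
translate([442, 305, 22]) cube([22, 512, 239]);


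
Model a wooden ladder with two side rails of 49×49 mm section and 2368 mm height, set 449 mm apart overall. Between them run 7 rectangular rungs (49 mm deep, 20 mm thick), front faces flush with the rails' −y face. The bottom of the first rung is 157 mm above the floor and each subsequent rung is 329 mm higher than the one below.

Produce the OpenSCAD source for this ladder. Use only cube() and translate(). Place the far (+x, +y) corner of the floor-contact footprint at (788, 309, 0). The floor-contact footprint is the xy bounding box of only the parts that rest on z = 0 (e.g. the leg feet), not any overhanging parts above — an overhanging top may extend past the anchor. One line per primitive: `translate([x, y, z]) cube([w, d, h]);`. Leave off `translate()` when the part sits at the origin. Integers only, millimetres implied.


translate([339, 260, 0]) cube([49, 49, 2368]);
translate([739, 260, 0]) cube([49, 49, 2368]);
translate([388, 260, 157]) cube([351, 49, 20]);
translate([388, 260, 486]) cube([351, 49, 20]);
translate([388, 260, 815]) cube([351, 49, 20]);
translate([388, 260, 1144]) cube([351, 49, 20]);
translate([388, 260, 1473]) cube([351, 49, 20]);
translate([388, 260, 1802]) cube([351, 49, 20]);
translate([388, 260, 2131]) cube([351, 49, 20]);


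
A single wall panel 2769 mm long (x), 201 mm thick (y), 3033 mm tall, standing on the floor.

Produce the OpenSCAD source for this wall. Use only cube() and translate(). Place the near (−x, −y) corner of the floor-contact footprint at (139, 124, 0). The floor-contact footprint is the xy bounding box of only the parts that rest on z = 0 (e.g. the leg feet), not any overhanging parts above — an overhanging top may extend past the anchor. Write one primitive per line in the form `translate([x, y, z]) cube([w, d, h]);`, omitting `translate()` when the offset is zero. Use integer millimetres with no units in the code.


translate([139, 124, 0]) cube([2769, 201, 3033]);


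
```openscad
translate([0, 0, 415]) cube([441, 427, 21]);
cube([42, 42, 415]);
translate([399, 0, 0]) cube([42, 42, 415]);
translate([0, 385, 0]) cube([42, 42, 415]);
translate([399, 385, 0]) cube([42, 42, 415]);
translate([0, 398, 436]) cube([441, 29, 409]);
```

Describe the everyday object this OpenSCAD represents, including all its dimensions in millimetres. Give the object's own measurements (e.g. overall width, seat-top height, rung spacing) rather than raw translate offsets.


A chair. The seat is a 441×427×21 mm slab with its top at z = 436 mm, on four 42×42 mm corner legs (flush with the seat edges, standing on z = 0). A flat backrest 29 mm thick, 409 mm tall, spans the full seat width and rises from the seat top along its +y edge, rear face flush with the rear of the seat.


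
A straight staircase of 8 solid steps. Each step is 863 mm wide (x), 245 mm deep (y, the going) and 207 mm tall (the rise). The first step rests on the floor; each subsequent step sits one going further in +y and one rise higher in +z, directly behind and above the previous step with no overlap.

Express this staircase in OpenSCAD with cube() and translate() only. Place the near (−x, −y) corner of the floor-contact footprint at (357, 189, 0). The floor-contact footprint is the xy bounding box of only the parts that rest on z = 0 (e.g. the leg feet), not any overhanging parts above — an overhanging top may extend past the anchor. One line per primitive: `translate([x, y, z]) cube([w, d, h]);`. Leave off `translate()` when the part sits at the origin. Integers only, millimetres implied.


translate([357, 189, 0]) cube([863, 245, 207]);
translate([357, 434, 207]) cube([863, 245, 207]);
translate([357, 679, 414]) cube([863, 245, 207]);
translate([357, 924, 621]) cube([863, 245, 207]);
translate([357, 1169, 828]) cube([863, 245, 207]);
translate([357, 1414, 1035]) cube([863, 245, 207]);
translate([357, 1659, 1242]) cube([863, 245, 207]);
translate([357, 1904, 1449]) cube([863, 245, 207]);


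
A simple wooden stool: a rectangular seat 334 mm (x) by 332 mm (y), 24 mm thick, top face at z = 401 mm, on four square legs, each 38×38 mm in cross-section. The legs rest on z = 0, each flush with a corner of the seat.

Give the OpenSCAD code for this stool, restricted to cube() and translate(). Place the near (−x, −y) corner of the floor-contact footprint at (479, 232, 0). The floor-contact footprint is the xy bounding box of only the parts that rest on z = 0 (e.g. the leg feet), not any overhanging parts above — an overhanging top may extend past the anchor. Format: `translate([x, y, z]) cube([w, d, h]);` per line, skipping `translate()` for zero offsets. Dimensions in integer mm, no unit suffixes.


translate([479, 232, 377]) cube([334, 332, 24]);
translate([479, 232, 0]) cube([38, 38, 377]);
translate([775, 232, 0]) cube([38, 38, 377]);
translate([479, 526, 0]) cube([38, 38, 377]);
translate([775, 526, 0]) cube([38, 38, 377]);


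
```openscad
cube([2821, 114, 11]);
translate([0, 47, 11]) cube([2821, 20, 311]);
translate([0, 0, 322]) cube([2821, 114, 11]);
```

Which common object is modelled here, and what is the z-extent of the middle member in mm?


An I-beam. The web height is 311 mm.

Two wide flanges with a thin centred web — an I-beam. Overall 333 mm minus two 11 mm flanges gives a web of 333 − 2·11 = 311 mm.


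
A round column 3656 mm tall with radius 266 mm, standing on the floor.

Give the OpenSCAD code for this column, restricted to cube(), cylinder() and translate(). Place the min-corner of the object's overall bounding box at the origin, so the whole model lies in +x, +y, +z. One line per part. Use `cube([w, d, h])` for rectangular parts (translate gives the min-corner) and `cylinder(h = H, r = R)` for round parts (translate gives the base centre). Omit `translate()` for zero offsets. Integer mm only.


translate([266, 266, 0]) cylinder(h = 3656, r = 266);


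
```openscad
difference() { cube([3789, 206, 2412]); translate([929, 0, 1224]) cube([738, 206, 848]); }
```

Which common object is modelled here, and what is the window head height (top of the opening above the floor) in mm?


A wall with a window opening. The window head height is 2072 mm.

A wall with a rectangular opening subtracted — a window. Sill at z = 1224, opening 848 mm tall, so the head is at 1224 + 848 = 2072 mm.


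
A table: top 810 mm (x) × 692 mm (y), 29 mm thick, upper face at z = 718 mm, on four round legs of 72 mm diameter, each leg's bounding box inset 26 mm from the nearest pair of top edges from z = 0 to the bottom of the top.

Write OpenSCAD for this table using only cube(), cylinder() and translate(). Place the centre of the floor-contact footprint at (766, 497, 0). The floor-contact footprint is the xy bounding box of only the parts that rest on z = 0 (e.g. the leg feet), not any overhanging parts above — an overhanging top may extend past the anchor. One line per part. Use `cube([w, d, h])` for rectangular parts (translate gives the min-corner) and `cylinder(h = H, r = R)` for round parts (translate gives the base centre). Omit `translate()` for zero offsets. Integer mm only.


// leg_h = 718 - 29 = 689
translate([361, 151, 689]) cube([810, 692, 29]);
translate([423, 213, 0]) cylinder(h = 689, r = 36);
translate([1109, 213, 0]) cylinder(h = 689, r = 36);
translate([423, 781, 0]) cylinder(h = 689, r = 36);
translate([1109, 781, 0]) cylinder(h = 689, r = 36);


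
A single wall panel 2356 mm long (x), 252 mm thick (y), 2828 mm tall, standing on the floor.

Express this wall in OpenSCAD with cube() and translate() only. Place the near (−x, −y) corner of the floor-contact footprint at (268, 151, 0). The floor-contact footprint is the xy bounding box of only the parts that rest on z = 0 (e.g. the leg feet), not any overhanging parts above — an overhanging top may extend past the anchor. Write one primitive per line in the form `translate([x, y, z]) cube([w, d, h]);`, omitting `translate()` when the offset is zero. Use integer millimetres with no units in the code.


translate([268, 151, 0]) cube([2356, 252, 2828]);


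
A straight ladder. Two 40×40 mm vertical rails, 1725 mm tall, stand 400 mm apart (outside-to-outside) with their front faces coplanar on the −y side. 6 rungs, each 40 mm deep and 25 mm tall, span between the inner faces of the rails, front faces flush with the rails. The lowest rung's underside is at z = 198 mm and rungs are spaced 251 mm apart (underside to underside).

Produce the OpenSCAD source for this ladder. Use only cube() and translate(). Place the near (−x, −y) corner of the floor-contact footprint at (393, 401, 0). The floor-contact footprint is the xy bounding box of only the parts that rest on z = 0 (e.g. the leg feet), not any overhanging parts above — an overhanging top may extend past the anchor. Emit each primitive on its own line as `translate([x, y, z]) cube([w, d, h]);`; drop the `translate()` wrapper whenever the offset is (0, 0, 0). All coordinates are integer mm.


translate([393, 401, 0]) cube([40, 40, 1725]);
translate([753, 401, 0]) cube([40, 40, 1725]);
translate([433, 401, 198]) cube([320, 40, 25]);
translate([433, 401, 449]) cube([320, 40, 25]);
translate([433, 401, 700]) cube([320, 40, 25]);
translate([433, 401, 951]) cube([320, 40, 25]);
translate([433, 401, 1202]) cube([320, 40, 25]);
translate([433, 401, 1453]) cube([320, 40, 25]);


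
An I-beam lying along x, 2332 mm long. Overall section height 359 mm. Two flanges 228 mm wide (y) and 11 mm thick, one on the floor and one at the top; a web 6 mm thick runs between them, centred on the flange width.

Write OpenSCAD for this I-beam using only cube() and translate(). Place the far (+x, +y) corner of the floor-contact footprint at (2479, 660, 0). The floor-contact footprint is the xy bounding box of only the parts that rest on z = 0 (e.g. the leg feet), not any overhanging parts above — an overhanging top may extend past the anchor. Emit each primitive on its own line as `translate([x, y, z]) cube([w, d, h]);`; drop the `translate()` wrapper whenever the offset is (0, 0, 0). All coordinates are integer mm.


translate([147, 432, 0]) cube([2332, 228, 11]);
translate([147, 543, 11]) cube([2332, 6, 337]);
translate([147, 432, 348]) cube([2332, 228, 11]);


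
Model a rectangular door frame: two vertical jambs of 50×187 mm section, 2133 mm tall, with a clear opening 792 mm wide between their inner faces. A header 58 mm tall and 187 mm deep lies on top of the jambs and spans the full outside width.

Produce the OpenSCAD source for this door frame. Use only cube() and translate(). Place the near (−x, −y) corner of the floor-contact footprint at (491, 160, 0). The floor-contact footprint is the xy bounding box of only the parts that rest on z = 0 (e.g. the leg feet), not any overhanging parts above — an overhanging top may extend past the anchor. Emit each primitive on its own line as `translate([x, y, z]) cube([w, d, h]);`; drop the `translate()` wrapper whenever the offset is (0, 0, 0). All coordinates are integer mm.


translate([491, 160, 0]) cube([50, 187, 2133]);
translate([1333, 160, 0]) cube([50, 187, 2133]);
translate([491, 160, 2133]) cube([892, 187, 58]);


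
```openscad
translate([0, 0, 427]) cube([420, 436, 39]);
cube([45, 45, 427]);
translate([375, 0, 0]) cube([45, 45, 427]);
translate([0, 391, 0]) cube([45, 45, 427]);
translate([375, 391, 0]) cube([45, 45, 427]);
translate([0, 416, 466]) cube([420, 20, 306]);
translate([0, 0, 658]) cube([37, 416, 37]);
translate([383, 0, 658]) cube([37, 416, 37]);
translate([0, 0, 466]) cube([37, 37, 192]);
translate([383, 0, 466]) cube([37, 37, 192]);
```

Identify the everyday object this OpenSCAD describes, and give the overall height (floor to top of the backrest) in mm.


A chair. The overall height is 772 mm.

A slab on four corner posts with a tall panel at the back — a chair. The seat slab sits at z = 427 with thickness 39, and the 306 mm backrest starts at the seat top, so the overall height is 427 + 39 + 306 = 772 mm.


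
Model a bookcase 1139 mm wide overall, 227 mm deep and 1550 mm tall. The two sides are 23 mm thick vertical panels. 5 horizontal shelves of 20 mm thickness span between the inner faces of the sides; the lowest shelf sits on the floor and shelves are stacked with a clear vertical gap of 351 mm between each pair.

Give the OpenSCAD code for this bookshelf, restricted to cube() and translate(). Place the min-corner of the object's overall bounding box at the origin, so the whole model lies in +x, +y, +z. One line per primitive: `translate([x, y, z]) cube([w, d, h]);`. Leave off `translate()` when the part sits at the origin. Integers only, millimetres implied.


cube([23, 227, 1550]);
translate([1116, 0, 0]) cube([23, 227, 1550]);
translate([23, 0, 0]) cube([1093, 227, 20]);
translate([23, 0, 371]) cube([1093, 227, 20]);
translate([23, 0, 742]) cube([1093, 227, 20]);
translate([23, 0, 1113]) cube([1093, 227, 20]);
translate([23, 0, 1484]) cube([1093, 227, 20]);


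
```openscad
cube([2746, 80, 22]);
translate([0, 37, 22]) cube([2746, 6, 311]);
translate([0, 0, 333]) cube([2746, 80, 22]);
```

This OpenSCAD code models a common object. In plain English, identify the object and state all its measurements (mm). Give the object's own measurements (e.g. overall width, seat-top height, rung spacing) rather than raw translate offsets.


An I-beam lying along x, 2746 mm long. Overall section height 355 mm. Two flanges 80 mm wide (y) and 22 mm thick, one on the floor and one at the top; a web 6 mm thick runs between them, centred on the flange width.


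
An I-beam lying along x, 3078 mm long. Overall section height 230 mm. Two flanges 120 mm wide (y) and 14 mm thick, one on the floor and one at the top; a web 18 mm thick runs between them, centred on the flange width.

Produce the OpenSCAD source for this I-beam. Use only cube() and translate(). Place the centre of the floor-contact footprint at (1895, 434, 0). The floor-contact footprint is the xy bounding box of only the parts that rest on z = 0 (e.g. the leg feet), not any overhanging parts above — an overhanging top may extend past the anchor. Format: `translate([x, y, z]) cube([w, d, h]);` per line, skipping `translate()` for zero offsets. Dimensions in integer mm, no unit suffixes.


translate([356, 374, 0]) cube([3078, 120, 14]);
translate([356, 425, 14]) cube([3078, 18, 202]);
translate([356, 374, 216]) cube([3078, 120, 14]);


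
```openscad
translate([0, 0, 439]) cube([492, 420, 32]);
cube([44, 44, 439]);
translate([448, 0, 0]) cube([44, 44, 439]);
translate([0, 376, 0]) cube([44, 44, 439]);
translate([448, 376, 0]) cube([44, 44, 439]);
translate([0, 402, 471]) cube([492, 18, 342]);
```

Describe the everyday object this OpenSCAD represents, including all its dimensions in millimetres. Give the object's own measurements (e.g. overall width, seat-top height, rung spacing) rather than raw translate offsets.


A chair. The seat is a 492×420×32 mm slab with its top at z = 471 mm, on four 44×44 mm corner legs (flush with the seat edges, standing on z = 0). A flat backrest 18 mm thick, 342 mm tall, spans the full seat width and rises from the seat top along its +y edge, rear face flush with the rear of the seat.


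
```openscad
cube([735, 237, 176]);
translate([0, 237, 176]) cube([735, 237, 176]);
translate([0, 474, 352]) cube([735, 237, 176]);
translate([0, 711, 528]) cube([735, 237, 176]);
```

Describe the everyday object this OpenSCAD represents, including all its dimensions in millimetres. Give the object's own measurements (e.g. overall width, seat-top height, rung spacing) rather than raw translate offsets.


A straight staircase of 4 solid steps. Each step is 735 mm wide (x), 237 mm deep (y, the going) and 176 mm tall (the rise). The first step rests on the floor; each subsequent step sits one going further in +y and one rise higher in +z, directly behind and above the previous step with no overlap.


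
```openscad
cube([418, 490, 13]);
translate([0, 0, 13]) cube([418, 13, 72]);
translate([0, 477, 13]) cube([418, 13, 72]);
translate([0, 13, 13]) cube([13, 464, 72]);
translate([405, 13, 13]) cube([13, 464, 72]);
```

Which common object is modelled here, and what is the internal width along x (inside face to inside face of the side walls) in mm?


An open box. The internal width is 392 mm.

A 418×490 base slab with four walls standing on it — an open box. The base is 418 mm wide and the walls are 13 mm thick, so the internal width is 418 − 2 × 13 = 392 mm.


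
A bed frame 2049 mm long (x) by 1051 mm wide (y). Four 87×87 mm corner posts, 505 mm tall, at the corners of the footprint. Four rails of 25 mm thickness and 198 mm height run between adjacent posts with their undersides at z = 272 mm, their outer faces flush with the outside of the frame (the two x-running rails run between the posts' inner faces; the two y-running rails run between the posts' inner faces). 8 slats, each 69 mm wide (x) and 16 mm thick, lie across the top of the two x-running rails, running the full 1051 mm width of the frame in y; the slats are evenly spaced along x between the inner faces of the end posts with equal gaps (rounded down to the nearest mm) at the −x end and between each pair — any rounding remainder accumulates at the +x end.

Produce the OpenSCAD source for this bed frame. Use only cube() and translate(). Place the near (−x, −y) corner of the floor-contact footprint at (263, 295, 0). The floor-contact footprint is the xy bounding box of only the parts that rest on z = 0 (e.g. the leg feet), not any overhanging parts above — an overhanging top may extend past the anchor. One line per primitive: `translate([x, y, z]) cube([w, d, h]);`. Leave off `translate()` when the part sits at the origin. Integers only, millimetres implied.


translate([263, 295, 0]) cube([87, 87, 505]);
translate([263, 1259, 0]) cube([87, 87, 505]);
translate([2225, 295, 0]) cube([87, 87, 505]);
translate([2225, 1259, 0]) cube([87, 87, 505]);
translate([350, 295, 272]) cube([1875, 25, 198]);
translate([350, 1321, 272]) cube([1875, 25, 198]);
translate([263, 382, 272]) cube([25, 877, 198]);
translate([2287, 382, 272]) cube([25, 877, 198]);
translate([497, 295, 470]) cube([69, 1051, 16]);
translate([713, 295, 470]) cube([69, 1051, 16]);
translate([929, 295, 470]) cube([69, 1051, 16]);
translate([1145, 295, 470]) cube([69, 1051, 16]);
translate([1361, 295, 470]) cube([69, 1051, 16]);
translate([1577, 295, 470]) cube([69, 1051, 16]);
translate([1793, 295, 470]) cube([69, 1051, 16]);
translate([2009, 295, 470]) cube([69, 1051, 16]);
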